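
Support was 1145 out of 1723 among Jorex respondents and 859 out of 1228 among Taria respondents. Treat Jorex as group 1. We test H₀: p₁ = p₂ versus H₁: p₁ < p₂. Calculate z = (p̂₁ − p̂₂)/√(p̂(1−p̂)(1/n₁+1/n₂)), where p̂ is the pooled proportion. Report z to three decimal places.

p̂₁ = 1145/1723 = 0.66454, p̂₂ = 859/1228 = 0.69951.
Pooled p̂ = (1145+859)/(1723+1228) = 2004/2951 = 0.67909.
SE = √(0.217926 × 0.00139472) = 0.01743.
z = (0.66454 − 0.69951)/0.01743 = -0.03497/0.01743 = -2.006.

z = -2.006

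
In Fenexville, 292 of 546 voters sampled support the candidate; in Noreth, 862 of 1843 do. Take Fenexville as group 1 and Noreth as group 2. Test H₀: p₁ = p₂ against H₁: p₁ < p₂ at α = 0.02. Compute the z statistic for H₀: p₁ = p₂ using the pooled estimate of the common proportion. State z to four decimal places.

p̂₁ = 292/546 ≈ 0.5347985, p̂₂ = 862/1843 ≈ 0.4677157.
Pooled p̂ = (292+862)/(546+1843) = 1154/2389 = 0.4830473.
SE = √(0.249713 × 0.0023741) = 0.0243483.
z = (0.5347985 − 0.4677157)/0.0243483 = 0.0670828/0.0243483 = 2.7551.
p-value = P(Z < 2.755) ≈ 0.9971. With α = 0.02, fail to reject H₀.

z = 2.7551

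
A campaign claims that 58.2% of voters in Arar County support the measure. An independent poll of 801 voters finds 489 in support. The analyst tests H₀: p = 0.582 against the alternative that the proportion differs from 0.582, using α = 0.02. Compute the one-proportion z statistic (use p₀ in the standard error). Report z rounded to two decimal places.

p̂ = 489/801 ≈ 0.61049.
SE = √(p₀(1−p₀)/n) = √(0.24328/801) = 0.01743.
z = (0.61049 − 0.582)/0.01743 = 0.02849/0.01743 = 1.63.
Two-sided p-value ≈ 2·Φ(−1.635) = 0.1021, so at α = 0.02 we fail to reject H₀.

z = 1.63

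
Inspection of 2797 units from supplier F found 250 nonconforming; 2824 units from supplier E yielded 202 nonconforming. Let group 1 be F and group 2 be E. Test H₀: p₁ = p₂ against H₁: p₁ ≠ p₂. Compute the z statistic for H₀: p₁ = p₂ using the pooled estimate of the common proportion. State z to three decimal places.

z = 2.461

p̂₁ = 250/2797 ≈ 0.089381, p̂₂ = 202/2824 ≈ 0.071530.
Pooled p̂ = (250+202)/(2797+2824) = 452/5621 = 0.080413.
SE = √(0.0739465 × 0.000711634) = 0.007254.
z = (0.089381 − 0.071530)/0.007254 = 0.017851/0.007254 = 2.461.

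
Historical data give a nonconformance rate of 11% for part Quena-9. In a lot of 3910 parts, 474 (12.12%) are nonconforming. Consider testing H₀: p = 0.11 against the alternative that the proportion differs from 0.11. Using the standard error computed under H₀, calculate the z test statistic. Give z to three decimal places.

p̂ = 474/3910 ≈ 0.121228.
Under H₀, SE = √(0.11·0.89/3910) = √(2.50384e-05) = 0.005004.
z = (0.121228 − 0.11)/0.005004 = 0.011228/0.005004 = 2.244.

z = 2.244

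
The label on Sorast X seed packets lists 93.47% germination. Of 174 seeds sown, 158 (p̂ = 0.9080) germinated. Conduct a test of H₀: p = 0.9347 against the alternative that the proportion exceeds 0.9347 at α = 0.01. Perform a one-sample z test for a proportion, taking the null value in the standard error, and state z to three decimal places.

p̂ = 158/174 ≈ 0.90805.
Standard error under H₀: √(0.9347×0.0653/174) = 0.01873.
z = (0.90805 − 0.9347)/0.01873 = -0.02665/0.01873 = -1.423.
p-value = P(Z > -1.423) ≈ 0.9227. With α = 0.01, fail to reject H₀.

z = -1.423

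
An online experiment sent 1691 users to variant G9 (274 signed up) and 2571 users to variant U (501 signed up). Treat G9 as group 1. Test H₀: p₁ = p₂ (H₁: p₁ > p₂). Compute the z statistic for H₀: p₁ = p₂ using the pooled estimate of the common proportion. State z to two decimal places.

p̂₁ = 274/1691 ≈ 0.1620, p̂₂ = 501/2571 ≈ 0.1949.
Pooled p̂ = (274+501)/(1691+2571) = 775/4262 = 0.1818.
SE = √(p̂(1−p̂)(1/n₁+1/n₂)) = √(0.1818·0.8182·0.00098032) = √(0.000145846) = 0.0121.
z = (0.1620 − 0.1949)/0.0121 = -0.0329/0.0121 = -2.72.
p-value = P(Z > -2.719) ≈ 0.9967.

z = -2.72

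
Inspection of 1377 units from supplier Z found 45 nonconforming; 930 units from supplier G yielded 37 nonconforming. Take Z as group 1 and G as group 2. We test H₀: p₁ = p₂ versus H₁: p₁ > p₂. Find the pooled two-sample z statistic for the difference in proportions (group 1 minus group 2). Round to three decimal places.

p̂₁ = 45/1377 ≈ 0.032680, p̂₂ = 37/930 ≈ 0.039785.
Pooled p̂ = (45+37)/(1377+930) = 82/2307 = 0.035544.
SE = √(p̂(1−p̂)(1/n₁+1/n₂)) = √(0.035544·0.964456·0.00180149) = √(6.1756e-05) = 0.007859.
z = (0.032680 − 0.039785)/0.007859 = -0.007105/0.007859 = -0.904.

z = -0.904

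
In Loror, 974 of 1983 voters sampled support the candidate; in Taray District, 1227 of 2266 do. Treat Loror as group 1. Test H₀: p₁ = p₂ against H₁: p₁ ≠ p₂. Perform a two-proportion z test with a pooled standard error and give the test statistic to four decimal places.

z = -3.2741

p̂₁ = 974/1983 ≈ 0.4911750, p̂₂ = 1227/2266 ≈ 0.5414828.
Pooled p̂ = (974+1227)/(1983+2266) = 2201/4249 = 0.5180042.
SE = √(p̂(1−p̂)(1/n₁+1/n₂)) = √(0.5180042·0.4819958·0.000945593) = √(0.000236092) = 0.0153653.
z = (0.4911750 − 0.5414828)/0.0153653 = -0.0503078/0.0153653 = -3.2741.
p-value = 2·P(Z > 3.274) ≈ 0.0011.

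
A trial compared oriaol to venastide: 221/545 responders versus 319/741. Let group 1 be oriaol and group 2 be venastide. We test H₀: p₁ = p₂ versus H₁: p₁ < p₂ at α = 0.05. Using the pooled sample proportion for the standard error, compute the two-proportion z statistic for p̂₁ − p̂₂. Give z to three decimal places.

z = -0.897

p̂₁ = 221/545 = 0.405505, p̂₂ = 319/741 = 0.430499.
Pooled p̂ = (221+319)/(545+741) = 540/1286 = 0.419907.
SE = √(p̂(1−p̂)(1/n₁+1/n₂)) = √(0.419907·0.580093·0.00318439) = √(0.00077567) = 0.027851.
z = (0.405505 − 0.430499)/0.027851 = -0.024994/0.027851 = -0.897.
p-value = P(Z < -0.897) ≈ 0.1847; since p > α = 0.05, fail to reject H₀.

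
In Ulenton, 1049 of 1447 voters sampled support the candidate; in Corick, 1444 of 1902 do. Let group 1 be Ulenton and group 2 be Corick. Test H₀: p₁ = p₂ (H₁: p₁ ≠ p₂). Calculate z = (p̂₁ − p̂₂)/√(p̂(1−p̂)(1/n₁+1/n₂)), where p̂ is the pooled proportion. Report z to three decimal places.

p̂₁ = 1049/1447 ≈ 0.724948, p̂₂ = 1444/1902 ≈ 0.759201.
Pooled p̂ = (1049+1444)/(1447+1902) = 2493/3349 = 0.744401.
SE = √(p̂(1−p̂)(1/n₁+1/n₂)) = √(0.744401·0.255599·0.00121685) = √(0.000231527) = 0.015216.
z = (0.724948 − 0.759201)/0.015216 = -0.034253/0.015216 = -2.251.
Two-sided p-value ≈ 2·Φ(−2.251) = 0.0244.

z = -2.251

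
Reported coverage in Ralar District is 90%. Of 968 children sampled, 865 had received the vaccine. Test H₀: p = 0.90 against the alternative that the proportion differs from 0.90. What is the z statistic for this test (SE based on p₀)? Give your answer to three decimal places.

z = -0.664

p̂ = 865/968 = 0.89360.
Standard error under H₀: √(0.9×0.1/968) = 0.00964.
z = (0.89360 − 0.9)/0.00964 = -0.00640/0.00964 = -0.664.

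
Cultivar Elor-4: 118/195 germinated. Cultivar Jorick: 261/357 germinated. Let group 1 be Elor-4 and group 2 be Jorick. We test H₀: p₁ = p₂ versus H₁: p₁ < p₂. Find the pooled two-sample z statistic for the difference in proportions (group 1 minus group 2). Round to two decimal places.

z = -3.05

p̂₁ = 118/195 = 0.6051, p̂₂ = 261/357 = 0.7311.
Pooled p̂ = (118+261)/(195+357) = 379/552 = 0.6866.
SE = √(0.215183 × 0.00792933) = 0.0413.
z = (0.6051 − 0.7311)/0.0413 = -0.1260/0.0413 = -3.05.
p-value = P(Z < -3.049) ≈ 0.0011.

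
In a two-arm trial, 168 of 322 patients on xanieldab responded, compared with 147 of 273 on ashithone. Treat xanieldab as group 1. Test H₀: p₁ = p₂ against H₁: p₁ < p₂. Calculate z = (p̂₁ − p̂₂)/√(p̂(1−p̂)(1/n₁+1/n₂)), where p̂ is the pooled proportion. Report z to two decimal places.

p̂₁ = 168/322 ≈ 0.5217, p̂₂ = 147/273 ≈ 0.5385.
Pooled p̂ = (168+147)/(322+273) = 315/595 = 0.5294.
SE = √(0.249135 × 0.00676859) = 0.0411.
z = (0.5217 − 0.5385)/0.0411 = -0.0168/0.0411 = -0.41.
p-value = P(Z < -0.407) ≈ 0.3419.

z = -0.41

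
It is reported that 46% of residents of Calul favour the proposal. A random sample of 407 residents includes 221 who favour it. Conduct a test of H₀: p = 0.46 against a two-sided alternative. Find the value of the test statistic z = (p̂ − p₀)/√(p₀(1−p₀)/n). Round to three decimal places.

p̂ = 221/407 ≈ 0.54300.
Under H₀, SE = √(0.46·0.54/407) = √(0.000610319) = 0.02470.
z = (0.54300 − 0.46)/0.02470 = 0.08300/0.02470 = 3.360.

z = 3.360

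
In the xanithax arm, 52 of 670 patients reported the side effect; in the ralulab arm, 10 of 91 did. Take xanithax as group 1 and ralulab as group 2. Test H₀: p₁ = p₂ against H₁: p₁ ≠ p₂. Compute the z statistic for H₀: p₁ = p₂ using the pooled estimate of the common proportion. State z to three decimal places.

p̂₁ = 52/670 ≈ 0.07761, p̂₂ = 10/91 ≈ 0.10989.
Pooled p̂ = (52+10)/(670+91) = 62/761 = 0.08147.
SE = √(p̂(1−p̂)(1/n₁+1/n₂)) = √(0.08147·0.91853·0.0124815) = √(0.000934045) = 0.03056.
z = (0.07761 − 0.10989)/0.03056 = -0.03228/0.03056 = -1.056.
p-value = 2·P(Z > 1.056) ≈ 0.2909.

z = -1.056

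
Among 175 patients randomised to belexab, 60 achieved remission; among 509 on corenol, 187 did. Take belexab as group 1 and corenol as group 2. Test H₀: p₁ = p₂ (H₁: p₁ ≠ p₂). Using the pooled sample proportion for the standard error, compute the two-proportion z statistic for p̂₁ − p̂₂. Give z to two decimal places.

z = -0.58

p̂₁ = 60/175 ≈ 0.3429, p̂₂ = 187/509 ≈ 0.3674.
Pooled p̂ = (60+187)/(175+509) = 247/684 = 0.3611.
SE = √(p̂(1−p̂)(1/n₁+1/n₂)) = √(0.3611·0.6389·0.00767892) = √(0.0017716) = 0.0421.
z = (0.3429 − 0.3674)/0.0421 = -0.0245/0.0421 = -0.58.
p-value = 2·P(Z > 0.583) ≈ 0.5600.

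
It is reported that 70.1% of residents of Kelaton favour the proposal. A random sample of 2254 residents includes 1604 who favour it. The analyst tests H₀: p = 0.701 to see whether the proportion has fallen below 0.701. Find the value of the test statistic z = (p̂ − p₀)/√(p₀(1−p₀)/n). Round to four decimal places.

p̂ = 1604/2254 ≈ 0.711624.
Under H₀, SE = √(0.701·0.299/2254) = √(9.29898e-05) = 0.009643.
z = (0.711624 − 0.701)/0.009643 = 0.010624/0.009643 = 1.1017.
p-value = P(Z < 1.102) ≈ 0.8647.

z = 1.1017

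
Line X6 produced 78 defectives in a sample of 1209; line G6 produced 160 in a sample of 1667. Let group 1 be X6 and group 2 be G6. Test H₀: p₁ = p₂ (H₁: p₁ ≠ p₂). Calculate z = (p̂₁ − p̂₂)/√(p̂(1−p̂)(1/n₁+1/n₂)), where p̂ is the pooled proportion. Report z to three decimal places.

z = -3.023

p̂₁ = 78/1209 ≈ 0.064516, p̂₂ = 160/1667 ≈ 0.095981.
Pooled p̂ = (78+160)/(1209+1667) = 238/2876 = 0.082754.
SE = √(p̂(1−p̂)(1/n₁+1/n₂)) = √(0.082754·0.917246·0.00142701) = √(0.000108318) = 0.010408.
z = (0.064516 − 0.095981)/0.010408 = -0.031465/0.010408 = -3.023.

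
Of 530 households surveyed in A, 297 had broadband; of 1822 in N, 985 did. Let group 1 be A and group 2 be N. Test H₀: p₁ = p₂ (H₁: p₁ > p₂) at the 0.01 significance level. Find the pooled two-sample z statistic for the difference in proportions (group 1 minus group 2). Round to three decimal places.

p̂₁ = 297/530 ≈ 0.56038, p̂₂ = 985/1822 ≈ 0.54061.
Pooled p̂ = (297+985)/(530+1822) = 1282/2352 = 0.54507.
SE = √(0.247969 × 0.00243564) = 0.02458.
z = (0.56038 − 0.54061)/0.02458 = 0.01977/0.02458 = 0.804.
p-value = P(Z > 0.804) ≈ 0.2107. With α = 0.01, fail to reject H₀.

z = 0.804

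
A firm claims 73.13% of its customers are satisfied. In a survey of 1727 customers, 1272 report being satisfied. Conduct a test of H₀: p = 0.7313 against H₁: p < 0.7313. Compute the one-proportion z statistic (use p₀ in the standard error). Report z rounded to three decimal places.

p̂ = 1272/1727 = 0.73654.
Under H₀, SE = √(0.7313·0.2687/1727) = √(0.000113781) = 0.01067.
z = (0.73654 − 0.7313)/0.01067 = 0.00524/0.01067 = 0.491.

z = 0.491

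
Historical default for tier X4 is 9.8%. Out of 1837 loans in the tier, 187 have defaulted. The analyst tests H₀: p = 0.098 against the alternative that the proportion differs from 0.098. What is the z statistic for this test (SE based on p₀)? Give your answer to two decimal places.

z = 0.55

p̂ = 187/1837 ≈ 0.1018.
SE = √(p₀(1−p₀)/n) = √(0.088396/1837) = 0.0069.
z = (0.1018 − 0.098)/0.0069 = 0.0038/0.0069 = 0.55.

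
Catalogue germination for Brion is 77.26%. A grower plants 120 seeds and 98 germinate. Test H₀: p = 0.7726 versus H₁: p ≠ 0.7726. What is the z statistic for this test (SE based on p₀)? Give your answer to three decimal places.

p̂ = 98/120 = 0.81667.
Standard error under H₀: √(0.7726×0.2274/120) = 0.03826.
z = (0.81667 − 0.7726)/0.03826 = 0.04407/0.03826 = 1.152.

z = 1.152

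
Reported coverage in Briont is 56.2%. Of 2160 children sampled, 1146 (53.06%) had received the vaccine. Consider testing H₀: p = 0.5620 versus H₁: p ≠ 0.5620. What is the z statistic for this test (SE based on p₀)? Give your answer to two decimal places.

p̂ = 1146/2160 = 0.530556.
Standard error under H₀: √(0.562×0.438/2160) = 0.010675.
z = (0.530556 − 0.562)/0.010675 = -0.031444/0.010675 = -2.95.
Two-sided p-value ≈ 2·Φ(−2.946) = 0.0032.

z = -2.95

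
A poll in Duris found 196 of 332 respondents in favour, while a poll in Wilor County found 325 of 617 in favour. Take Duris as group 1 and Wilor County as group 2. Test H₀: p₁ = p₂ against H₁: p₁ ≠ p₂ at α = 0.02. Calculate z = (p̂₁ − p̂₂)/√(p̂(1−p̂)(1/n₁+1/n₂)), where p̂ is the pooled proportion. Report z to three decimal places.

p̂₁ = 196/332 ≈ 0.59036, p̂₂ = 325/617 ≈ 0.52674.
Pooled p̂ = (196+325)/(332+617) = 521/949 = 0.54900.
SE = √(0.247599 × 0.00463279) = 0.03387.
z = (0.59036 − 0.52674)/0.03387 = 0.06362/0.03387 = 1.878.
Two-sided p-value ≈ 2·Φ(−1.878) = 0.0603, so at α = 0.02 we fail to reject H₀.

z = 1.878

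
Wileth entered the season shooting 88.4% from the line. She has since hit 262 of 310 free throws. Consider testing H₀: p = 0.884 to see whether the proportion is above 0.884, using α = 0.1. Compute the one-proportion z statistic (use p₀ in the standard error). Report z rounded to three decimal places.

p̂ = 262/310 ≈ 0.84516.
Standard error under H₀: √(0.884×0.116/310) = 0.01819.
z = (0.84516 − 0.884)/0.01819 = -0.03884/0.01819 = -2.135.
p-value = P(Z > -2.135) ≈ 0.9836; since p > α = 0.1, fail to reject H₀.

z = -2.135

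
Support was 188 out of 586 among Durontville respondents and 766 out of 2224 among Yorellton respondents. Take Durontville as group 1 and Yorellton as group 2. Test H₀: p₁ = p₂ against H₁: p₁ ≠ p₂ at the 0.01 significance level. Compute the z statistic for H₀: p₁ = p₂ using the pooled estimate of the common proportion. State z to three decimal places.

z = -1.074

p̂₁ = 188/586 ≈ 0.320819, p̂₂ = 766/2224 ≈ 0.344424.
Pooled p̂ = (188+766)/(586+2224) = 954/2810 = 0.339502.
SE = √(p̂(1−p̂)(1/n₁+1/n₂)) = √(0.339502·0.660498·0.00215612) = √(0.00048349) = 0.021988.
z = (0.320819 − 0.344424)/0.021988 = -0.023605/0.021988 = -1.074.
p-value = 2·P(Z > 1.074) ≈ 0.2830, so at α = 0.01 we fail to reject H₀.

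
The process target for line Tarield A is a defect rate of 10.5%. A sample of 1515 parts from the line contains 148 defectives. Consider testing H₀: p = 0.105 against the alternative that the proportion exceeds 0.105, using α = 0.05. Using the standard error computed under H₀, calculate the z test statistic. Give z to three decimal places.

p̂ = 148/1515 ≈ 0.09769.
Standard error under H₀: √(0.105×0.895/1515) = 0.00788.
z = (0.09769 − 0.105)/0.00788 = -0.00731/0.00788 = -0.928.
p-value = P(Z > -0.928) ≈ 0.8233; since p > α = 0.05, fail to reject H₀.

z = -0.928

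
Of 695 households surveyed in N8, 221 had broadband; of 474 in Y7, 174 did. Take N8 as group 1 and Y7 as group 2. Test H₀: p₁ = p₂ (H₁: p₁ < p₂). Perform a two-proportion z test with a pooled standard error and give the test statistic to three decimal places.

z = -1.743

p̂₁ = 221/695 ≈ 0.317986, p̂₂ = 174/474 ≈ 0.367089.
Pooled p̂ = (221+174)/(695+474) = 395/1169 = 0.337896.
SE = √(0.223722 × 0.00354855) = 0.028176.
z = (0.317986 − 0.367089)/0.028176 = -0.049103/0.028176 = -1.743.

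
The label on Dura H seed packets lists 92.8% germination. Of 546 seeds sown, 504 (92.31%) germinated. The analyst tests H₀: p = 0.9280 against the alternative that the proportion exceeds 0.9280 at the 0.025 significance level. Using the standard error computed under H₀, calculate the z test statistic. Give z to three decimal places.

z = -0.445

p̂ = 504/546 ≈ 0.92308.
SE = √(p₀(1−p₀)/n) = √(0.066816/546) = 0.01106.
z = (0.92308 − 0.928)/0.01106 = -0.00492/0.01106 = -0.445.
p-value = P(Z > -0.445) ≈ 0.6719, so at α = 0.025 we fail to reject H₀.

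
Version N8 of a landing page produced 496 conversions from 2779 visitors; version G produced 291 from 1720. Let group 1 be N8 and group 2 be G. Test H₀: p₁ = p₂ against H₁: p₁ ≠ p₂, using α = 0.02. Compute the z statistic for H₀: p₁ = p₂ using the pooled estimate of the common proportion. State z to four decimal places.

p̂₁ = 496/2779 = 0.178481, p̂₂ = 291/1720 = 0.169186.
Pooled p̂ = (496+291)/(2779+1720) = 787/4499 = 0.174928.
SE = √(p̂(1−p̂)(1/n₁+1/n₂)) = √(0.174928·0.825072·0.000941237) = √(0.000135847) = 0.011655.
z = (0.178481 − 0.169186)/0.011655 = 0.009295/0.011655 = 0.7975.
p-value = 2·P(Z > 0.798) ≈ 0.4251. With α = 0.02, fail to reject H₀.

z = 0.7975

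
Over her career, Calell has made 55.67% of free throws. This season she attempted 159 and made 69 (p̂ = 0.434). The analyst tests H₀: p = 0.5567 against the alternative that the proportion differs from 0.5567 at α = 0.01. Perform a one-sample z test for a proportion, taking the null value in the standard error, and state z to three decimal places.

p̂ = 69/159 ≈ 0.43396.
Standard error under H₀: √(0.5567×0.4433/159) = 0.03940.
z = (0.43396 − 0.5567)/0.03940 = -0.12274/0.03940 = -3.115.
Two-sided p-value ≈ 2·Φ(−3.115) = 0.0018, so at α = 0.01 we reject H₀.

z = -3.115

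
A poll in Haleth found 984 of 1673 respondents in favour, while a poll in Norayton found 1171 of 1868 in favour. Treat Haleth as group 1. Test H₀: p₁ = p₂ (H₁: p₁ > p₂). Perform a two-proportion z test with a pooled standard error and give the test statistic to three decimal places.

z = -2.356

p̂₁ = 984/1673 ≈ 0.58816, p̂₂ = 1171/1868 ≈ 0.62687.
Pooled p̂ = (984+1171)/(1673+1868) = 2155/3541 = 0.60859.
SE = √(0.238209 × 0.00113306) = 0.01643.
z = (0.58816 − 0.62687)/0.01643 = -0.03871/0.01643 = -2.356.
p-value = P(Z > -2.356) ≈ 0.9908.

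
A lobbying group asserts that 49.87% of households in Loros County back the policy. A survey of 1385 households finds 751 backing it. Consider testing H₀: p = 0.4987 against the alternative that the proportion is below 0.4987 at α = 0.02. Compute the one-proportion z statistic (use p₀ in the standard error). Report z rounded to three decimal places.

z = 3.241

p̂ = 751/1385 ≈ 0.542238.
Under H₀, SE = √(0.4987·0.5013/1385) = √(0.000180504) = 0.013435.
z = (0.542238 − 0.4987)/0.013435 = 0.043538/0.013435 = 3.241.
p-value = P(Z < 3.241) ≈ 0.9994; since p > α = 0.02, fail to reject H₀.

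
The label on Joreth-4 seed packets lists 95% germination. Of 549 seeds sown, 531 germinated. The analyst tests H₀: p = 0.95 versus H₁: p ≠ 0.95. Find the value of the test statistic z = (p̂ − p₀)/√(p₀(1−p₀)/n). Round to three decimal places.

p̂ = 531/549 = 0.96721.
Standard error under H₀: √(0.95×0.05/549) = 0.00930.
z = (0.96721 − 0.95)/0.00930 = 0.01721/0.00930 = 1.851.

z = 1.851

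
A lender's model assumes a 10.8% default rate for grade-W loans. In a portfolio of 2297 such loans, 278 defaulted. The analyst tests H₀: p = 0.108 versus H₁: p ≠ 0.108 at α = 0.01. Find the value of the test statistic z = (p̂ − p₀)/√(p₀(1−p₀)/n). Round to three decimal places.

p̂ = 278/2297 ≈ 0.121027.
Standard error under H₀: √(0.108×0.892/2297) = 0.006476.
z = (0.121027 − 0.108)/0.006476 = 0.013027/0.006476 = 2.012.
p-value = 2·P(Z > 2.012) ≈ 0.0443; since p > α = 0.01, fail to reject H₀.

z = 2.012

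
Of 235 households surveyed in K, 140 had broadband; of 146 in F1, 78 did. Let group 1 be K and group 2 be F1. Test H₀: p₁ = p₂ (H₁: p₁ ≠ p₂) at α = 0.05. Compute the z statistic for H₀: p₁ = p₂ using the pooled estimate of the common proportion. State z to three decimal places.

z = 1.180

p̂₁ = 140/235 ≈ 0.595745, p̂₂ = 78/146 ≈ 0.534247.
Pooled p̂ = (140+78)/(235+146) = 218/381 = 0.572178.
SE = √(p̂(1−p̂)(1/n₁+1/n₂)) = √(0.572178·0.427822·0.0111046) = √(0.00271831) = 0.052137.
z = (0.595745 − 0.534247)/0.052137 = 0.061498/0.052137 = 1.180.
p-value = 2·P(Z > 1.180) ≈ 0.2382; since p > α = 0.05, fail to reject H₀.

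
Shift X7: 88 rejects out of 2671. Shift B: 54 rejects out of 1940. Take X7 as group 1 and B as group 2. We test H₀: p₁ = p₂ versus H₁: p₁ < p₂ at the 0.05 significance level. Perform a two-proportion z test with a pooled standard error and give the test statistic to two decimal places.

z = 0.99

p̂₁ = 88/2671 ≈ 0.03295, p̂₂ = 54/1940 ≈ 0.02784.
Pooled p̂ = (88+54)/(2671+1940) = 142/4611 = 0.03080.
SE = √(0.0298475 × 0.000889856) = 0.00515.
z = (0.03295 − 0.02784)/0.00515 = 0.00511/0.00515 = 0.99.
p-value = P(Z < 0.992) ≈ 0.8394; since p > α = 0.05, fail to reject H₀.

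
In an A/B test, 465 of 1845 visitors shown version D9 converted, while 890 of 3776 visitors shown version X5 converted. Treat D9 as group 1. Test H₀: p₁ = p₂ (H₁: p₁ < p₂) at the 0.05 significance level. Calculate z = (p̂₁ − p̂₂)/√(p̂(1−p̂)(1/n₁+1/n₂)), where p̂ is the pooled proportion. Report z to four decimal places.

z = 1.3444

p̂₁ = 465/1845 ≈ 0.252033, p̂₂ = 890/3776 ≈ 0.235699.
Pooled p̂ = (465+890)/(1845+3776) = 1355/5621 = 0.241060.
SE = √(0.18295 × 0.000806836) = 0.012150.
z = (0.252033 − 0.235699)/0.012150 = 0.016334/0.012150 = 1.3444.
p-value = P(Z < 1.344) ≈ 0.9106. With α = 0.05, fail to reject H₀.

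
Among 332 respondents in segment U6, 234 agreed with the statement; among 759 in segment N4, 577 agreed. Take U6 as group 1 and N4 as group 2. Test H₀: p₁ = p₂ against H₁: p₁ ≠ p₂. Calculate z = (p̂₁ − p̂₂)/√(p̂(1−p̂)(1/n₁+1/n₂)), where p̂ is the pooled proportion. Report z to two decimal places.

z = -1.93

p̂₁ = 234/332 ≈ 0.7048, p̂₂ = 577/759 ≈ 0.7602.
Pooled p̂ = (234+577)/(332+759) = 811/1091 = 0.7434.
SE = √(p̂(1−p̂)(1/n₁+1/n₂)) = √(0.7434·0.2566·0.00432957) = √(0.000825989) = 0.0287.
z = (0.7048 − 0.7602)/0.0287 = -0.0554/0.0287 = -1.93.
p-value = 2·P(Z > 1.927) ≈ 0.0539.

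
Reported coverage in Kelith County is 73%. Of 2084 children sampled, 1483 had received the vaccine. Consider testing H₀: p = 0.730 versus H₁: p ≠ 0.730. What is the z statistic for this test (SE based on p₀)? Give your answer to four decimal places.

z = -1.8907

p̂ = 1483/2084 ≈ 0.7116123.
Standard error under H₀: √(0.73×0.27/2084) = 0.0097251.
z = (0.7116123 − 0.73)/0.0097251 = -0.0183877/0.0097251 = -1.8907.
Two-sided p-value ≈ 2·Φ(−1.891) = 0.0587.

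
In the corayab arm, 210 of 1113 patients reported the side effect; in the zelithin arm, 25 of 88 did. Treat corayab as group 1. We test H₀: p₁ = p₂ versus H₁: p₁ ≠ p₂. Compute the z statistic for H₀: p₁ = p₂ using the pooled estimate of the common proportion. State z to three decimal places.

z = -2.172

p̂₁ = 210/1113 = 0.18868, p̂₂ = 25/88 = 0.28409.
Pooled p̂ = (210+25)/(1113+88) = 235/1201 = 0.19567.
SE = √(0.157383 × 0.0122621) = 0.04393.
z = (0.18868 − 0.28409)/0.04393 = -0.09541/0.04393 = -2.172.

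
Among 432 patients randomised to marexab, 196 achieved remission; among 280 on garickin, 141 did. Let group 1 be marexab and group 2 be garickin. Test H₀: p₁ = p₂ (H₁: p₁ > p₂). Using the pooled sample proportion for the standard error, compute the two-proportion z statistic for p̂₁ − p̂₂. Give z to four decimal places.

p̂₁ = 196/432 = 0.453704, p̂₂ = 141/280 = 0.503571.
Pooled p̂ = (196+141)/(432+280) = 337/712 = 0.473315.
SE = √(0.249288 × 0.00588624) = 0.038306.
z = (0.453704 − 0.503571)/0.038306 = -0.049867/0.038306 = -1.3018.
p-value = P(Z > -1.302) ≈ 0.9035.

z = -1.3018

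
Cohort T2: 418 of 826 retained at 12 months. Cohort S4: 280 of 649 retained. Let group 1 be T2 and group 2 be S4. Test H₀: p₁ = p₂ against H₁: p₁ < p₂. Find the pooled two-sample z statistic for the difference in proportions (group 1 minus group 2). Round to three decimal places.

z = 2.849

p̂₁ = 418/826 ≈ 0.50605, p̂₂ = 280/649 ≈ 0.43143.
Pooled p̂ = (418+280)/(826+649) = 698/1475 = 0.47322.
SE = √(0.249283 × 0.00275149) = 0.02619.
z = (0.50605 − 0.43143)/0.02619 = 0.07462/0.02619 = 2.849.
p-value = P(Z < 2.849) ≈ 0.9978.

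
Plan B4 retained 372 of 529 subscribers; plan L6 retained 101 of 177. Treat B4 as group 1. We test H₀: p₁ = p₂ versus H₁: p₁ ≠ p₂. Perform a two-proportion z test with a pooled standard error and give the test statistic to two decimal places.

z = 3.25

p̂₁ = 372/529 = 0.7032, p̂₂ = 101/177 = 0.5706.
Pooled p̂ = (372+101)/(529+177) = 473/706 = 0.6700.
SE = √(p̂(1−p̂)(1/n₁+1/n₂)) = √(0.6700·0.3300·0.00754008) = √(0.00166718) = 0.0408.
z = (0.7032 − 0.5706)/0.0408 = 0.1326/0.0408 = 3.25.
Two-sided p-value ≈ 2·Φ(−3.247) = 0.0012.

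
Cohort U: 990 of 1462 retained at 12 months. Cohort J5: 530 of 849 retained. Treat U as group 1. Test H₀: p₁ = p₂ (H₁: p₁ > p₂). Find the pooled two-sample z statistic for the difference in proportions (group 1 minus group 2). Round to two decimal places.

p̂₁ = 990/1462 ≈ 0.6772, p̂₂ = 530/849 ≈ 0.6243.
Pooled p̂ = (990+530)/(1462+849) = 1520/2311 = 0.6577.
SE = √(0.225123 × 0.00186185) = 0.0205.
z = (0.6772 − 0.6243)/0.0205 = 0.0529/0.0205 = 2.58.
p-value = P(Z > 2.583) ≈ 0.0049.

z = 2.58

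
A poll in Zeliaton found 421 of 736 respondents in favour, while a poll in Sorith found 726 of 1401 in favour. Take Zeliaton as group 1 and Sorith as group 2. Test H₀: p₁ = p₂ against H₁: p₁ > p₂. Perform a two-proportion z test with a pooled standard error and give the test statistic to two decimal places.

z = 2.37

p̂₁ = 421/736 ≈ 0.5720, p̂₂ = 726/1401 ≈ 0.5182.
Pooled p̂ = (421+726)/(736+1401) = 1147/2137 = 0.5367.
SE = √(0.248651 × 0.00207247) = 0.0227.
z = (0.5720 − 0.5182)/0.0227 = 0.0538/0.0227 = 2.37.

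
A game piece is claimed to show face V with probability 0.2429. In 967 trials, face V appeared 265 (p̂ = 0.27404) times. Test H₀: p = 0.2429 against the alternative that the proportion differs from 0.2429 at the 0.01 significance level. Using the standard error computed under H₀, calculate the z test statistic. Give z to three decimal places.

p̂ = 265/967 = 0.27404.
Standard error under H₀: √(0.2429×0.7571/967) = 0.01379.
z = (0.27404 − 0.2429)/0.01379 = 0.03114/0.01379 = 2.258.
p-value = 2·P(Z > 2.258) ≈ 0.0239; since p > α = 0.01, fail to reject H₀.

z = 2.258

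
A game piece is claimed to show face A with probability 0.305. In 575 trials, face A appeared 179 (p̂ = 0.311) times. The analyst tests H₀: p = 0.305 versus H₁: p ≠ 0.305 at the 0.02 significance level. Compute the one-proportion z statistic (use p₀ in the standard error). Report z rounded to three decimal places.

z = 0.328

p̂ = 179/575 = 0.31130.
Standard error under H₀: √(0.305×0.695/575) = 0.01920.
z = (0.31130 − 0.305)/0.01920 = 0.00630/0.01920 = 0.328.
p-value = 2·P(Z > 0.328) ≈ 0.7427. With α = 0.02, fail to reject H₀.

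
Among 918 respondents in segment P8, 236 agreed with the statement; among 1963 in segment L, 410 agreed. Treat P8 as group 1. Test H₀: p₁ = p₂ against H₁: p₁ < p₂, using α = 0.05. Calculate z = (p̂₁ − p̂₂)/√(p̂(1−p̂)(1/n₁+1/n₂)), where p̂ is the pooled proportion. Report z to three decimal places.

z = 2.891

p̂₁ = 236/918 = 0.25708, p̂₂ = 410/1963 = 0.20886.
Pooled p̂ = (236+410)/(918+1963) = 646/2881 = 0.22423.
SE = √(p̂(1−p̂)(1/n₁+1/n₂)) = √(0.22423·0.77577·0.00159875) = √(0.000278102) = 0.01668.
z = (0.25708 − 0.20886)/0.01668 = 0.04822/0.01668 = 2.891.
p-value = P(Z < 2.891) ≈ 0.9981; since p > α = 0.05, fail to reject H₀.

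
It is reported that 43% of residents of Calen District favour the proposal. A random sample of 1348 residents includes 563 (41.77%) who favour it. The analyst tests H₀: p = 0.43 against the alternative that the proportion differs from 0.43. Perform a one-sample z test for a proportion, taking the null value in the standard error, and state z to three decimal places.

p̂ = 563/1348 = 0.41766.
SE = √(p₀(1−p₀)/n) = √(0.2451/1348) = 0.01348.
z = (0.41766 − 0.43)/0.01348 = -0.01234/0.01348 = -0.915.
Two-sided p-value ≈ 2·Φ(−0.915) = 0.3600.

z = -0.915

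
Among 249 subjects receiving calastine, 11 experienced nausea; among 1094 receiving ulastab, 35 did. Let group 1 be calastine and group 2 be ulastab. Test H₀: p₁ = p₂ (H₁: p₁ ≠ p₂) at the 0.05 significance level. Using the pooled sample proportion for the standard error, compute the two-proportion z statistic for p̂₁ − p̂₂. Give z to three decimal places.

p̂₁ = 11/249 ≈ 0.044177, p̂₂ = 35/1094 ≈ 0.031993.
Pooled p̂ = (11+35)/(249+1094) = 46/1343 = 0.034252.
SE = √(p̂(1−p̂)(1/n₁+1/n₂)) = √(0.034252·0.965748·0.00493014) = √(0.000163082) = 0.012770.
z = (0.044177 − 0.031993)/0.012770 = 0.012184/0.012770 = 0.954.
p-value = 2·P(Z > 0.954) ≈ 0.3400. With α = 0.05, fail to reject H₀.

z = 0.954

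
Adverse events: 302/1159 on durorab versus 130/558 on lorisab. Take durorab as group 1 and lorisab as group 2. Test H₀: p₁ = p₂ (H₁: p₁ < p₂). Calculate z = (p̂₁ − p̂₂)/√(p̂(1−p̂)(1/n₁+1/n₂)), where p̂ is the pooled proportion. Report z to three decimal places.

z = 1.234

p̂₁ = 302/1159 ≈ 0.26057, p̂₂ = 130/558 ≈ 0.23297.
Pooled p̂ = (302+130)/(1159+558) = 432/1717 = 0.25160.
SE = √(p̂(1−p̂)(1/n₁+1/n₂)) = √(0.25160·0.74840·0.00265493) = √(0.000499918) = 0.02236.
z = (0.26057 − 0.23297)/0.02236 = 0.02760/0.02236 = 1.234.
p-value = P(Z < 1.234) ≈ 0.8914.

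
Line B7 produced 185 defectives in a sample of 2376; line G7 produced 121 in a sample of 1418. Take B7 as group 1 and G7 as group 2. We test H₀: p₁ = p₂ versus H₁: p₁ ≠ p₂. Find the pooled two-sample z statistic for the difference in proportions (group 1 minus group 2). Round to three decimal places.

z = -0.817

p̂₁ = 185/2376 ≈ 0.07786, p̂₂ = 121/1418 ≈ 0.08533.
Pooled p̂ = (185+121)/(2376+1418) = 306/3794 = 0.08065.
SE = √(0.0741487 × 0.00112609) = 0.00914.
z = (0.07786 − 0.08533)/0.00914 = -0.00747/0.00914 = -0.817.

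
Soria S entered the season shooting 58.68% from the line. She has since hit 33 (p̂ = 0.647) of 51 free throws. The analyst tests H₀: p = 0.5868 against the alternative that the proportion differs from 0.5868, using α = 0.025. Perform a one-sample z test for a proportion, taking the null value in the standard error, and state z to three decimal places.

z = 0.874

p̂ = 33/51 = 0.64706.
Under H₀, SE = √(0.5868·0.4132/51) = √(0.00475423) = 0.06895.
z = (0.64706 − 0.5868)/0.06895 = 0.06026/0.06895 = 0.874.
Two-sided p-value ≈ 2·Φ(−0.874) = 0.3822; since p > α = 0.025, fail to reject H₀.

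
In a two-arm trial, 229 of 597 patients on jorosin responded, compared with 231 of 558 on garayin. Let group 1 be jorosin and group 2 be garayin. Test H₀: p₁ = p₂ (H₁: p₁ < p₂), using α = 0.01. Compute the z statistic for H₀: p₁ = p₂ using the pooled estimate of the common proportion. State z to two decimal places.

p̂₁ = 229/597 = 0.38358, p̂₂ = 231/558 = 0.41398.
Pooled p̂ = (229+231)/(597+558) = 460/1155 = 0.39827.
SE = √(p̂(1−p̂)(1/n₁+1/n₂)) = √(0.39827·0.60173·0.00346716) = √(0.000830906) = 0.02883.
z = (0.38358 − 0.41398)/0.02883 = -0.03040/0.02883 = -1.05.
p-value = P(Z < -1.054) ≈ 0.1458, so at α = 0.01 we fail to reject H₀.

z = -1.05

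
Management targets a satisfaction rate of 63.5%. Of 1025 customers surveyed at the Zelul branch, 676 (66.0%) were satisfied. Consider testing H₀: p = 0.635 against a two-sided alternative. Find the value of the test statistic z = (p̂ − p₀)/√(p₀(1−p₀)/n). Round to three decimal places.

p̂ = 676/1025 = 0.65951.
SE = √(p₀(1−p₀)/n) = √(0.23178/1025) = 0.01504.
z = (0.65951 − 0.635)/0.01504 = 0.02451/0.01504 = 1.630.
p-value = 2·P(Z > 1.630) ≈ 0.1031.

z = 1.630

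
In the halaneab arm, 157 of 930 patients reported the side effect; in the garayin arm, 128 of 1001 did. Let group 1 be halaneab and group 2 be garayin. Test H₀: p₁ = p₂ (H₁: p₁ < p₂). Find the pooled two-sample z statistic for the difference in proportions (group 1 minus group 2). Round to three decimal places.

p̂₁ = 157/930 ≈ 0.168817, p̂₂ = 128/1001 ≈ 0.127872.
Pooled p̂ = (157+128)/(930+1001) = 285/1931 = 0.147592.
SE = √(p̂(1−p̂)(1/n₁+1/n₂)) = √(0.147592·0.852408·0.00207427) = √(0.000260961) = 0.016154.
z = (0.168817 − 0.127872)/0.016154 = 0.040945/0.016154 = 2.535.
p-value = P(Z < 2.535) ≈ 0.9944.

z = 2.535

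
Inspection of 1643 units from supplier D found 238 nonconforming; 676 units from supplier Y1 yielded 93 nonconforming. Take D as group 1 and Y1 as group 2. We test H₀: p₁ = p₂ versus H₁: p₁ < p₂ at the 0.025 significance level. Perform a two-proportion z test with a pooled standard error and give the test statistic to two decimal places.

z = 0.46

p̂₁ = 238/1643 ≈ 0.1449, p̂₂ = 93/676 ≈ 0.1376.
Pooled p̂ = (238+93)/(1643+676) = 331/2319 = 0.1427.
SE = √(0.122361 × 0.00208793) = 0.0160.
z = (0.1449 − 0.1376)/0.0160 = 0.0073/0.0160 = 0.46.
p-value = P(Z < 0.456) ≈ 0.6757; since p > α = 0.025, fail to reject H₀.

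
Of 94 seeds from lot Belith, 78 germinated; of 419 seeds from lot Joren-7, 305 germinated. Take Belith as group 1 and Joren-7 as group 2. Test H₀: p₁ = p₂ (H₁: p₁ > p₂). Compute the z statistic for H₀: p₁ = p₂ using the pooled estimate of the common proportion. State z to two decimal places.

z = 2.05

p̂₁ = 78/94 = 0.8298, p̂₂ = 305/419 = 0.7279.
Pooled p̂ = (78+305)/(94+419) = 383/513 = 0.7466.
SE = √(p̂(1−p̂)(1/n₁+1/n₂)) = √(0.7466·0.2534·0.0130249) = √(0.00246424) = 0.0496.
z = (0.8298 − 0.7279)/0.0496 = 0.1019/0.0496 = 2.05.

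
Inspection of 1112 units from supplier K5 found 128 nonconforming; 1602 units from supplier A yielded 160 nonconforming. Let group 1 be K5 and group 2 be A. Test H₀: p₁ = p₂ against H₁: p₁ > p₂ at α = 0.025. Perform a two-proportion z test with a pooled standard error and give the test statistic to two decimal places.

p̂₁ = 128/1112 ≈ 0.1151, p̂₂ = 160/1602 ≈ 0.0999.
Pooled p̂ = (128+160)/(1112+1602) = 288/2714 = 0.1061.
SE = √(p̂(1−p̂)(1/n₁+1/n₂)) = √(0.1061·0.8939·0.0015235) = √(0.000144513) = 0.0120.
z = (0.1151 − 0.0999)/0.0120 = 0.0152/0.0120 = 1.27.
p-value = P(Z > 1.267) ≈ 0.1026; since p > α = 0.025, fail to reject H₀.

z = 1.27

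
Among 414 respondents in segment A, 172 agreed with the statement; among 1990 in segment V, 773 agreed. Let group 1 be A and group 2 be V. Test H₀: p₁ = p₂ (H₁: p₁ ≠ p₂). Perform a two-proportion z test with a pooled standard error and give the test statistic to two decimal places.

p̂₁ = 172/414 ≈ 0.41546, p̂₂ = 773/1990 ≈ 0.38844.
Pooled p̂ = (172+773)/(414+1990) = 945/2404 = 0.39309.
SE = √(0.238571 × 0.00291797) = 0.02638.
z = (0.41546 − 0.38844)/0.02638 = 0.02702/0.02638 = 1.02.

z = 1.02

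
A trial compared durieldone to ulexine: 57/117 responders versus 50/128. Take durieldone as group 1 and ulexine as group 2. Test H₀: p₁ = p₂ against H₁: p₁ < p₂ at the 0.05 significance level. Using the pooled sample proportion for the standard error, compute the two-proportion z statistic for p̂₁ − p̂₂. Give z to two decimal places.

z = 1.52

p̂₁ = 57/117 = 0.4872, p̂₂ = 50/128 = 0.3906.
Pooled p̂ = (57+50)/(117+128) = 107/245 = 0.4367.
SE = √(0.245998 × 0.0163595) = 0.0634.
z = (0.4872 − 0.3906)/0.0634 = 0.0966/0.0634 = 1.52.
p-value = P(Z < 1.522) ≈ 0.9360. With α = 0.05, fail to reject H₀.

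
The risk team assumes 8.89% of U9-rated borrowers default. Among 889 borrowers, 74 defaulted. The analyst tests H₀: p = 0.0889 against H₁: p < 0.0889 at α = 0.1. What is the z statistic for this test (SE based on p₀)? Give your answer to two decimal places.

z = -0.59

p̂ = 74/889 = 0.08324.
Under H₀, SE = √(0.0889·0.9111/889) = √(9.111e-05) = 0.00955.
z = (0.08324 − 0.0889)/0.00955 = -0.00566/0.00955 = -0.59.
p-value = P(Z < -0.593) ≈ 0.2766; since p > α = 0.1, fail to reject H₀.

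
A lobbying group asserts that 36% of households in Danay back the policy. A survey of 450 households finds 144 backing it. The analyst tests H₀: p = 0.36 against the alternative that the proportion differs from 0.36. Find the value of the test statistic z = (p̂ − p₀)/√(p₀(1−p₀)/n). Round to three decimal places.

p̂ = 144/450 = 0.32000.
SE = √(p₀(1−p₀)/n) = √(0.2304/450) = 0.02263.
z = (0.32000 − 0.36)/0.02263 = -0.04000/0.02263 = -1.768.

z = -1.768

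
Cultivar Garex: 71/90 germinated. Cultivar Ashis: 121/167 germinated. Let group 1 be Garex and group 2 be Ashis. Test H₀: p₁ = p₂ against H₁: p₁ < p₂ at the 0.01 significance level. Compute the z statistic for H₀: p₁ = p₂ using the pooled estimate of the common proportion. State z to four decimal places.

z = 1.1319

p̂₁ = 71/90 ≈ 0.788889, p̂₂ = 121/167 ≈ 0.724551.
Pooled p̂ = (71+121)/(90+167) = 192/257 = 0.747082.
SE = √(0.188951 × 0.0170991) = 0.056841.
z = (0.788889 − 0.724551)/0.056841 = 0.064338/0.056841 = 1.1319.
p-value = P(Z < 1.132) ≈ 0.8712. With α = 0.01, fail to reject H₀.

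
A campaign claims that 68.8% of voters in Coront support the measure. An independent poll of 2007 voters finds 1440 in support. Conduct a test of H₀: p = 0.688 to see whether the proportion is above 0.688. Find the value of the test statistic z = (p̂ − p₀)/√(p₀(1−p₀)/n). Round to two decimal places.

z = 2.85

p̂ = 1440/2007 = 0.71749.
Under H₀, SE = √(0.688·0.312/2007) = √(0.000106954) = 0.01034.
z = (0.71749 − 0.688)/0.01034 = 0.02949/0.01034 = 2.85.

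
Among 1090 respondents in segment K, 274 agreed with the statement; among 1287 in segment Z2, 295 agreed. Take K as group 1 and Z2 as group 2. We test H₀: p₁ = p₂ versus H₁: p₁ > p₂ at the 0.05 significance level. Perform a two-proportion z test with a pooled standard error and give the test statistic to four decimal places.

p̂₁ = 274/1090 = 0.251376, p̂₂ = 295/1287 = 0.229215.
Pooled p̂ = (274+295)/(1090+1287) = 569/2377 = 0.239377.
SE = √(p̂(1−p̂)(1/n₁+1/n₂)) = √(0.239377·0.760623·0.00169443) = √(0.000308515) = 0.017565.
z = (0.251376 − 0.229215)/0.017565 = 0.022161/0.017565 = 1.2617.
p-value = P(Z > 1.262) ≈ 0.1035, so at α = 0.05 we fail to reject H₀.

z = 1.2617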